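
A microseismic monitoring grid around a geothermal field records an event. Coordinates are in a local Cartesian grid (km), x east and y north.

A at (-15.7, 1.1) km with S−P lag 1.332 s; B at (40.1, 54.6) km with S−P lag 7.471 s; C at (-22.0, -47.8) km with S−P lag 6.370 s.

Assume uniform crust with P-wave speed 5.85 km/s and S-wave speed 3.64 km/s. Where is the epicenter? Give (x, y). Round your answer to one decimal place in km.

Distance from S−P lag: d = Δt · v_P v_S / (v_P − v_S) = Δt · (5.85·3.64)/(5.85−3.64) ≈ 9.6353·Δt.
So d_A = 12.83, d_B = 71.99, d_C = 61.38 km.
Circle about each station: (x + 15.7)² + (y − 1.1)² = 12.83²; (x − 40.1)² + (y − 54.6)² = 71.99²; (x + 22.0)² + (y + 47.8)² = 61.38².
Subtracting pairs of circle equations eliminates x²+y² and gives linear equations (the radical axes):
111.6 x + 107.0 y = -676.48
-12.6 x − 97.8 y = -1081.76
Solving the 2×2 system: x ≈ -19.0, y ≈ 13.5 km.
Check against A (with the unrounded x, y): √((x + 15.7)²+(y − 1.1)²) = 12.85 ≈ 12.83 km. ✓

-19.0 km east, 13.5 km north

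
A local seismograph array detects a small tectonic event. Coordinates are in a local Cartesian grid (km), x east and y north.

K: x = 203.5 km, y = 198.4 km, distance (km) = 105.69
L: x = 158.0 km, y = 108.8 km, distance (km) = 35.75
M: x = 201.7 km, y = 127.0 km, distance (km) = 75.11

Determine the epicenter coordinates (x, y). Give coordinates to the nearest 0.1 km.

126.6 km east, 125.9 km north

Circle about each station: (x − 203.5)² + (y − 198.4)² = 105.69²; (x − 158.0)² + (y − 108.8)² = 35.75²; (x − 201.7)² + (y − 127.0)² = 75.11².
Subtracting the K equation from the L and M equations removes the quadratic terms:
-91.0 x − 179.2 y = -34081.06
-3.6 x − 142.8 y = -18434.06
Solving the 2×2 system: x ≈ 126.6, y ≈ 125.9 km.
Check against K (with the unrounded x, y): √((x − 203.5)²+(y − 198.4)²) = 105.69 ≈ 105.69 km. ✓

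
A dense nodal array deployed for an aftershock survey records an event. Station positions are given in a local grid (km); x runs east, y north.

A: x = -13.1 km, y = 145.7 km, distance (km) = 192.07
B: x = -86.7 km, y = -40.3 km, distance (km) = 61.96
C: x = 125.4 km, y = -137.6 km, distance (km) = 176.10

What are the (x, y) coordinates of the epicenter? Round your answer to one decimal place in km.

Circle about each station: (x + 13.1)² + (y − 145.7)² = 192.07²; (x + 86.7)² + (y + 40.3)² = 61.96²; (x − 125.4)² + (y + 137.6)² = 176.10².
Subtracting the A equation from the B and C equations removes the quadratic terms:
-147.2 x − 372.0 y = 20792.72
277.0 x − 566.6 y = 19138.49
Solving the 2×2 system: x ≈ -25.0, y ≈ -46.0 km.
Check against A (with the unrounded x, y): √((x + 13.1)²+(y − 145.7)²) = 192.07 ≈ 192.07 km. ✓

x ≈ -25.0 km, y ≈ -46.0 km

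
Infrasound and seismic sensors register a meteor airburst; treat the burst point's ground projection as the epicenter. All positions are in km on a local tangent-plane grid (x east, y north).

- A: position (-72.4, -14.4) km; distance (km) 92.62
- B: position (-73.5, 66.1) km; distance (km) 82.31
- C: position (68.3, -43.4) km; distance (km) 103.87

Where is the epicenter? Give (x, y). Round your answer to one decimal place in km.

Circle about each station: (x + 72.4)² + (y + 14.4)² = 92.62²; (x + 73.5)² + (y − 66.1)² = 82.31²; (x − 68.3)² + (y + 43.4)² = 103.87².
Subtracting pairs of circle equations eliminates x²+y² and gives linear equations (the radical axes):
-2.2 x + 161.0 y = 6125.87
281.4 x − 58.0 y = -1111.18
Solving the 2×2 system: x ≈ 3.9, y ≈ 38.1 km.
Check against A (with the unrounded x, y): √((x + 72.4)²+(y + 14.4)²) = 92.62 ≈ 92.62 km. ✓

(3.9, 38.1)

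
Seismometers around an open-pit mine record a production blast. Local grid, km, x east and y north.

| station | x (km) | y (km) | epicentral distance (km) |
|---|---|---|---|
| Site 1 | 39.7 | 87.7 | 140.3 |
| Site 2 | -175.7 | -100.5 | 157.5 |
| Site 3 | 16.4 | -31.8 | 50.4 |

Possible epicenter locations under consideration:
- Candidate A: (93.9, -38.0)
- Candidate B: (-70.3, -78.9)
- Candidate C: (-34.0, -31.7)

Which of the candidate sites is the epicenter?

Candidate C

For each candidate, compare |candidate − station| to the reported distance:
Candidate A: residuals Site 1 3.4, Site 2 119.2, Site 3 27.3 → max 119.2 km
Candidate B: residuals Site 1 59.3, Site 2 49.9, Site 3 48.3 → max 59.3 km
Candidate C: residuals Site 1 0.0, Site 2 0.0, Site 3 0.0 → max 0.0 km
Only Candidate C has all residuals ≈ 0.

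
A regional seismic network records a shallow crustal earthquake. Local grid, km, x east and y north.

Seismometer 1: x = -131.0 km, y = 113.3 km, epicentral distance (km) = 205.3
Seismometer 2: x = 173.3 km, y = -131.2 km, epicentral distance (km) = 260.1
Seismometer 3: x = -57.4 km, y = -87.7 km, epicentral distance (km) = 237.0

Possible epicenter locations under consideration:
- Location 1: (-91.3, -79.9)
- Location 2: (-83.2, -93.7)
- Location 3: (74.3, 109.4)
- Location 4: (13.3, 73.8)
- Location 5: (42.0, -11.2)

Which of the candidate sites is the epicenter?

Location 3

For each candidate, compare |candidate − station| to the reported distance:
Location 1: residuals Seismometer 1 8.1, Seismometer 2 9.4, Seismometer 3 202.2 → max 202.2 km
Location 2: residuals Seismometer 1 7.1, Seismometer 2 0.9, Seismometer 3 210.5 → max 210.5 km
Location 3: residuals Seismometer 1 0.0, Seismometer 2 0.1, Seismometer 3 0.1 → max 0.1 km
Location 4: residuals Seismometer 1 55.7, Seismometer 2 0.1, Seismometer 3 60.7 → max 60.7 km
Location 5: residuals Seismometer 1 7.8, Seismometer 2 82.2, Seismometer 3 111.6 → max 111.6 km
Only Location 3 has all residuals ≈ 0.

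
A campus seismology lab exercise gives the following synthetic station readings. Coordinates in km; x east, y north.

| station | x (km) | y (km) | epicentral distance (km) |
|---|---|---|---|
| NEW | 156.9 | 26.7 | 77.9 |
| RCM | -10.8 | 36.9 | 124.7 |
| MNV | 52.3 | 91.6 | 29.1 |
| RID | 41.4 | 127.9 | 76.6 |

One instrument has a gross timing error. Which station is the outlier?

MNV

Solve using three stations at a time. Using NEW, RCM, RID (subtract circle equations pairwise → linear system) gives (x, y) ≈ (104.5, 84.4).
Distances from that point to each station vs reported:
  NEW: calculated 77.9 vs reported 77.9 → residual 0.0 km
  RCM: calculated 124.7 vs reported 124.7 → residual 0.0 km
  MNV: calculated 52.7 vs reported 29.1 → residual 23.6 km
  RID: calculated 76.6 vs reported 76.6 → residual 0.0 km
NEW, RCM, RID are mutually consistent (residuals ≈ 0); MNV is off by 23.6 km.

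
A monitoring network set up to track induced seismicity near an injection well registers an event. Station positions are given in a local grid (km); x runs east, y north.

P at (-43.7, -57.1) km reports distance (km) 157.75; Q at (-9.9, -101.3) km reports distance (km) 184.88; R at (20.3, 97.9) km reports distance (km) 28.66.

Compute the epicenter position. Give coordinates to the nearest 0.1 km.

39.7 km east, 76.8 km north

Circle about each station: (x + 43.7)² + (y + 57.1)² = 157.75²; (x + 9.9)² + (y + 101.3)² = 184.88²; (x − 20.3)² + (y − 97.9)² = 28.66².
Subtracting the P equation from the Q and R equations removes the quadratic terms:
67.6 x − 88.4 y = -4105.95
128.0 x + 310.0 y = 28890.07
Solving the 2×2 system: x ≈ 39.7, y ≈ 76.8 km.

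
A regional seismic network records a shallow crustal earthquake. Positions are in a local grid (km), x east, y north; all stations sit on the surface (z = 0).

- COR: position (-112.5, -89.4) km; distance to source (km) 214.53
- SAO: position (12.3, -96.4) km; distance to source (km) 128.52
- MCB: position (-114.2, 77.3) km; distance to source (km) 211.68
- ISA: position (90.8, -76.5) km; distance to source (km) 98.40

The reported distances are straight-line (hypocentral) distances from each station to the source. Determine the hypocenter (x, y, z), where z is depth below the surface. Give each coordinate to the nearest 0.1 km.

Each station gives a sphere (x−x_i)² + (y−y_i)² + z² = d_i² (stations at z=0).
Subtracting the COR sphere from SAO and MCB: z² cancels, leaving linear equations in x and y:
249.6 x − 14.0 y = 18301.37
-3.4 x + 333.4 y = -416.98
Solving: x ≈ 73.295, y ≈ -0.503 km (keep extra digits for the depth step; rounded: 73.3, -0.5).
Then from the COR sphere: z² = 214.53² − (x + 112.5)² − (y + 89.4)² with x = 73.295, y = -0.503, so z ≈ 60.006 ≈ 60.0 km.
Check against ISA (with the unrounded solution): distance 98.40 ≈ 98.40 km. ✓

(73.3, -0.5, 60.0)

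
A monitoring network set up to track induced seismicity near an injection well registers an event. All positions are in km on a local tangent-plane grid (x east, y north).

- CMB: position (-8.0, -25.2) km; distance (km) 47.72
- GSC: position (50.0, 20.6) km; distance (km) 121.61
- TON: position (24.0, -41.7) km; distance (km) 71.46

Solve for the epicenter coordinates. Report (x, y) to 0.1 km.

Circle about each station: (x + 8.0)² + (y + 25.2)² = 47.72²; (x − 50.0)² + (y − 20.6)² = 121.61²; (x − 24.0)² + (y + 41.7)² = 71.46².
Subtracting pairs of circle equations eliminates x²+y² and gives linear equations (the radical axes):
116.0 x + 91.6 y = -10286.47
64.0 x − 33.0 y = -1213.48
Solving the 2×2 system: x ≈ -46.5, y ≈ -53.4 km.

(-46.5, -53.4)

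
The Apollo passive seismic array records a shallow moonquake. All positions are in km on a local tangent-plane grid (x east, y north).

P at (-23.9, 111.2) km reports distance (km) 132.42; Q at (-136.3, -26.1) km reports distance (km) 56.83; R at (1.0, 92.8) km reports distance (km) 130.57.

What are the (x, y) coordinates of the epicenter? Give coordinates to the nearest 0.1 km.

(-82.6, -7.5)

Circle about each station: (x + 23.9)² + (y − 111.2)² = 132.42²; (x + 136.3)² + (y + 26.1)² = 56.83²; (x − 1.0)² + (y − 92.8)² = 130.57².
Subtracting pairs of circle equations eliminates x²+y² and gives linear equations (the radical axes):
-224.8 x − 274.6 y = 20627.66
49.8 x − 36.8 y = -3837.28
Solving the 2×2 system: x ≈ -82.6, y ≈ -7.5 km.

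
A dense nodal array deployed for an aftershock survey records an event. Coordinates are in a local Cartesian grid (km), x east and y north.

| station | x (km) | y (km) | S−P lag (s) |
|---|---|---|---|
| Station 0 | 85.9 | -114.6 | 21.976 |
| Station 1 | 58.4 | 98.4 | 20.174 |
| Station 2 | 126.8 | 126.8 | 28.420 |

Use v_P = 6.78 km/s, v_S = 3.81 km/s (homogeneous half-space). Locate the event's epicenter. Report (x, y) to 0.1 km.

Distance from S−P lag: d = Δt · v_P v_S / (v_P − v_S) = Δt · (6.78·3.81)/(6.78−3.81) ≈ 8.6976·Δt.
So d_Station 0 = 191.14, d_Station 1 = 175.46, d_Station 2 = 247.19 km.
Circle about each station: (x − 85.9)² + (y + 114.6)² = 191.14²; (x − 58.4)² + (y − 98.4)² = 175.46²; (x − 126.8)² + (y − 126.8)² = 247.19².
Subtracting the Station 0 equation from the Station 1 and Station 2 equations removes the quadratic terms:
-55.0 x + 426.0 y = -1670.56
81.8 x + 482.8 y = -12923.89
Solving the 2×2 system: x ≈ -76.5, y ≈ -13.8 km.

x ≈ -76.5 km, y ≈ -13.8 km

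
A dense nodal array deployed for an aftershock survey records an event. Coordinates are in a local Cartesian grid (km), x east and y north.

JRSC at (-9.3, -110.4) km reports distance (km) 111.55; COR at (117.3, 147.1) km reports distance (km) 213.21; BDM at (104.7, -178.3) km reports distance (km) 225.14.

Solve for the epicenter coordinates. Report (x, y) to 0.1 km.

x ≈ -35.2 km, y ≈ -1.9 km

Circle about each station: (x + 9.3)² + (y + 110.4)² = 111.55²; (x − 117.3)² + (y − 147.1)² = 213.21²; (x − 104.7)² + (y + 178.3)² = 225.14².
Subtracting pairs of circle equations eliminates x²+y² and gives linear equations (the radical axes):
253.2 x + 515.0 y = -9892.05
228.0 x − 135.8 y = -7766.29
Solving the 2×2 system: x ≈ -35.2, y ≈ -1.9 km.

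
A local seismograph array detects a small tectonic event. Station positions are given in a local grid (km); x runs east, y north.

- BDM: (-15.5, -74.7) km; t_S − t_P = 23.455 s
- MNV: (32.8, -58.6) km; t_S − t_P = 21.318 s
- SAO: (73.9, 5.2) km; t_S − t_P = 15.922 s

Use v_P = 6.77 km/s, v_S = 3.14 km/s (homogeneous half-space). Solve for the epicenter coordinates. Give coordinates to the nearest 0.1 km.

Distance from S−P lag: d = Δt · v_P v_S / (v_P − v_S) = Δt · (6.77·3.14)/(6.77−3.14) ≈ 5.8561·Δt.
So d_BDM = 137.36, d_MNV = 124.84, d_SAO = 93.24 km.
Circle about each station: (x + 15.5)² + (y + 74.7)² = 137.36²; (x − 32.8)² + (y + 58.6)² = 124.84²; (x − 73.9)² + (y − 5.2)² = 93.24².
Subtracting the BDM equation from the MNV and SAO equations removes the quadratic terms:
96.6 x + 32.2 y = 1972.20
178.8 x + 159.8 y = 9841.98
Solving the 2×2 system: x ≈ -0.2, y ≈ 61.8 km.

x ≈ -0.2 km, y ≈ 61.8 km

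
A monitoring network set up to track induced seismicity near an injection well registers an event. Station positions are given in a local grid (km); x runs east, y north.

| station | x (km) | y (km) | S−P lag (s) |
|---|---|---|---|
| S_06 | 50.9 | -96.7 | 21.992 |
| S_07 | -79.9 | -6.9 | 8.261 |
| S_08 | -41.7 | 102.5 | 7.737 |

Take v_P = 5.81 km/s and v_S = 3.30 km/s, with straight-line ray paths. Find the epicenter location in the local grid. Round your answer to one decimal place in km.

Distance from S−P lag: d = Δt · v_P v_S / (v_P − v_S) = Δt · (5.81·3.30)/(5.81−3.30) ≈ 7.6386·Δt.
So d_S_06 = 167.99, d_S_07 = 63.10, d_S_08 = 59.10 km.
Circle about each station: (x − 50.9)² + (y + 96.7)² = 167.99²; (x + 79.9)² + (y + 6.9)² = 63.10²; (x + 41.7)² + (y − 102.5)² = 59.10².
Subtracting pairs of circle equations eliminates x²+y² and gives linear equations (the radical axes):
-261.6 x + 179.6 y = 18728.95
-185.2 x + 398.4 y = 25031.27
Solving the 2×2 system: x ≈ -41.8, y ≈ 43.4 km.

(-41.8, 43.4)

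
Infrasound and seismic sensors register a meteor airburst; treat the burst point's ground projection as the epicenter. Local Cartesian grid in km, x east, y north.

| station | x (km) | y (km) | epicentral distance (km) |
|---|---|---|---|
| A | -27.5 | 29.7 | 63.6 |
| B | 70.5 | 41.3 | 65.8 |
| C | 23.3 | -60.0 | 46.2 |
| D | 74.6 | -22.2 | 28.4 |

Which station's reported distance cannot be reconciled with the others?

Solve using three stations at a time. Using B, C, D (subtract circle equations pairwise → linear system) gives (x, y) ≈ (46.3, -19.9).
Distances from that point to each station vs reported:
  A: calculated 88.9 vs reported 63.6 → residual 25.3 km
  B: calculated 65.8 vs reported 65.8 → residual 0.0 km
  C: calculated 46.2 vs reported 46.2 → residual 0.0 km
  D: calculated 28.4 vs reported 28.4 → residual 0.0 km
B, C, D are mutually consistent (residuals ≈ 0); A is off by 25.3 km.

A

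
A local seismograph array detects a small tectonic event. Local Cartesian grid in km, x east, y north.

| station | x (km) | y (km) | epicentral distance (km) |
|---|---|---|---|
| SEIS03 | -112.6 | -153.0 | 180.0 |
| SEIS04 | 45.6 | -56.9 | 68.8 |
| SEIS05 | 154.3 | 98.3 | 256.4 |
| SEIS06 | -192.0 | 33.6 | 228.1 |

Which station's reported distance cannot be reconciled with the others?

Solve using three stations at a time. Using SEIS04, SEIS05, SEIS06 (subtract circle equations pairwise → linear system) gives (x, y) ≈ (-7.5, -100.6).
Distances from that point to each station vs reported:
  SEIS03: calculated 117.4 vs reported 180.0 → residual 62.6 km
  SEIS04: calculated 68.8 vs reported 68.8 → residual 0.0 km
  SEIS05: calculated 256.4 vs reported 256.4 → residual 0.0 km
  SEIS06: calculated 228.1 vs reported 228.1 → residual 0.0 km
SEIS04, SEIS05, SEIS06 are mutually consistent (residuals ≈ 0); SEIS03 is off by 62.6 km.

SEIS03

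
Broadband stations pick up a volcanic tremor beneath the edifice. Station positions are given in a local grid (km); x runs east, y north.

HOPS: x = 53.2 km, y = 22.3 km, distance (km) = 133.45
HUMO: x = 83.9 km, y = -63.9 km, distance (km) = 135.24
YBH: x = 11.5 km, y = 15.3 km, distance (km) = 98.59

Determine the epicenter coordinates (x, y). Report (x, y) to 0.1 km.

Circle about each station: (x − 53.2)² + (y − 22.3)² = 133.45²; (x − 83.9)² + (y + 63.9)² = 135.24²; (x − 11.5)² + (y − 15.3)² = 98.59².
Subtracting pairs of circle equations eliminates x²+y² and gives linear equations (the radical axes):
61.4 x − 172.4 y = 7313.93
-83.4 x − 14.0 y = 5127.72
Solving the 2×2 system: x ≈ -51.3, y ≈ -60.7 km.

x ≈ -51.3 km, y ≈ -60.7 km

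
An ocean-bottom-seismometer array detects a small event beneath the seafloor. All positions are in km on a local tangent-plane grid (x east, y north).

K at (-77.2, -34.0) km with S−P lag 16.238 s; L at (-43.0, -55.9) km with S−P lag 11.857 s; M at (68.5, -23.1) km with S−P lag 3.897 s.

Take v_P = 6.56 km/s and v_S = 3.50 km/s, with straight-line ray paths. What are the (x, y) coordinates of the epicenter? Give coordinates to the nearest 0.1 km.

Distance from S−P lag: d = Δt · v_P v_S / (v_P − v_S) = Δt · (6.56·3.50)/(6.56−3.50) ≈ 7.5033·Δt.
So d_K = 121.84, d_L = 88.97, d_M = 29.24 km.
Circle about each station: (x + 77.2)² + (y + 34.0)² = 121.84²; (x + 43.0)² + (y + 55.9)² = 88.97²; (x − 68.5)² + (y + 23.1)² = 29.24².
Subtracting the K equation from the L and M equations removes the quadratic terms:
68.4 x − 43.8 y = 4787.29
291.4 x + 21.8 y = 12100.03
Solving the 2×2 system: x ≈ 44.5, y ≈ -39.8 km.

44.5 km east, -39.8 km north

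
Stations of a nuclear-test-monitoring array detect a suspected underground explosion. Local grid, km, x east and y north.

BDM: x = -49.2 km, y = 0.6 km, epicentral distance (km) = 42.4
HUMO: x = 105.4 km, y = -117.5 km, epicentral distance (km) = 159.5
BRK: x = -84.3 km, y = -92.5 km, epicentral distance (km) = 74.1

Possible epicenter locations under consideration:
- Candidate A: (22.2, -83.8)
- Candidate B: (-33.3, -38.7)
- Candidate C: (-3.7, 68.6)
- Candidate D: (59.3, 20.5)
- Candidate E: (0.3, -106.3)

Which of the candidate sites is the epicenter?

Candidate B

For each candidate, compare |candidate − station| to the reported distance:
Candidate A: residuals BDM 68.2, HUMO 69.7, BRK 32.8 → max 69.7 km
Candidate B: residuals BDM 0.0, HUMO 0.0, BRK 0.0 → max 0.0 km
Candidate C: residuals BDM 39.4, HUMO 56.2, BRK 106.0 → max 106.0 km
Candidate D: residuals BDM 67.9, HUMO 14.0, BRK 108.6 → max 108.6 km
Candidate E: residuals BDM 75.4, HUMO 53.8, BRK 11.6 → max 75.4 km
Only Candidate B has all residuals ≈ 0.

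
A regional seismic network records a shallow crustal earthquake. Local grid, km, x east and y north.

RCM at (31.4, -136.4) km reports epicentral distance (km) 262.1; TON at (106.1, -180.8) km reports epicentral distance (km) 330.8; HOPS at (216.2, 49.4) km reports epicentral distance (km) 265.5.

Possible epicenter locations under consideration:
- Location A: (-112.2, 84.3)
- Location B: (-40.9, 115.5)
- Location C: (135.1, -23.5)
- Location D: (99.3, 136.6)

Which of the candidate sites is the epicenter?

For each candidate, compare |candidate − station| to the reported distance:
Location A: residuals RCM 1.2, TON 12.6, HOPS 64.7 → max 64.7 km
Location B: residuals RCM 0.0, TON 0.0, HOPS 0.0 → max 0.0 km
Location C: residuals RCM 108.8, TON 170.8, HOPS 156.5 → max 170.8 km
Location D: residuals RCM 19.2, TON 13.3, HOPS 119.7 → max 119.7 km
Only Location B has all residuals ≈ 0.

Location B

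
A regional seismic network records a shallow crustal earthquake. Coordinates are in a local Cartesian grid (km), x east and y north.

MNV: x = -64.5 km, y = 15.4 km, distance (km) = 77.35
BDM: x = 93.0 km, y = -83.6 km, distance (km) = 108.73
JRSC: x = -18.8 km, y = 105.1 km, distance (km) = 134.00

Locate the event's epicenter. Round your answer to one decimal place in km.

Circle about each station: (x + 64.5)² + (y − 15.4)² = 77.35²; (x − 93.0)² + (y + 83.6)² = 108.73²; (x + 18.8)² + (y − 105.1)² = 134.00².
Subtracting the MNV equation from the BDM and JRSC equations removes the quadratic terms:
315.0 x − 198.0 y = 5401.36
91.4 x + 179.4 y = -4970.94
Solving the 2×2 system: x ≈ -0.2, y ≈ -27.6 km.

(-0.2, -27.6)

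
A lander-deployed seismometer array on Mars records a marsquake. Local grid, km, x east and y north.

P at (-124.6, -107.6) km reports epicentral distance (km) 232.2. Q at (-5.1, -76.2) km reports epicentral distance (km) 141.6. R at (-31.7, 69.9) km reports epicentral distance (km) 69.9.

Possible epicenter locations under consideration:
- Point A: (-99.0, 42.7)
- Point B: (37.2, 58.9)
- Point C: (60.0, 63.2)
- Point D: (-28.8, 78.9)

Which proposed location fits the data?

Point B

For each candidate, compare |candidate − station| to the reported distance:
Point A: residuals P 79.7, Q 9.9, R 2.7 → max 79.7 km
Point B: residuals P 0.0, Q 0.0, R 0.1 → max 0.1 km
Point C: residuals P 19.3, Q 12.3, R 22.0 → max 22.0 km
Point D: residuals P 22.5, Q 15.3, R 60.4 → max 60.4 km
Only Point B has all residuals ≈ 0.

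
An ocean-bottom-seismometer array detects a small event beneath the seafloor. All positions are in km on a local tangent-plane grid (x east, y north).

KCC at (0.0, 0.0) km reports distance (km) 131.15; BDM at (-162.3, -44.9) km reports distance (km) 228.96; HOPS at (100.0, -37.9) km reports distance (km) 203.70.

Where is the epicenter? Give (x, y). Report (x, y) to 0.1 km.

Circle about each station: x² + y² = 131.15²; (x + 162.3)² + (y + 44.9)² = 228.96²; (x − 100.0)² + (y + 37.9)² = 203.70².
Subtracting pairs of circle equations eliminates x²+y² and gives linear equations (the radical axes):
-324.6 x − 89.8 y = -6865.06
200.0 x − 75.8 y = -12856.96
Solving the 2×2 system: x ≈ -14.9, y ≈ 130.3 km.
Check against KCC (with the unrounded x, y): √(x²+y²) = 131.15 ≈ 131.15 km. ✓

(-14.9, 130.3)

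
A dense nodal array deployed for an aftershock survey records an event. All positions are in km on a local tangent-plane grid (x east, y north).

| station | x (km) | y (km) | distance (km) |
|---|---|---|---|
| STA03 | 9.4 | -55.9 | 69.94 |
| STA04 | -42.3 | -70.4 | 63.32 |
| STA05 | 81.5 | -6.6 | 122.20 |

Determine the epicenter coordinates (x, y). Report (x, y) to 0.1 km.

Circle about each station: (x − 9.4)² + (y + 55.9)² = 69.94²; (x + 42.3)² + (y + 70.4)² = 63.32²; (x − 81.5)² + (y + 6.6)² = 122.20².
Subtracting the STA03 equation from the STA04 and STA05 equations removes the quadratic terms:
-103.4 x − 29.0 y = 4414.46
144.2 x + 98.6 y = -6568.60
Solving the 2×2 system: x ≈ -40.7, y ≈ -7.1 km.

(-40.7, -7.1)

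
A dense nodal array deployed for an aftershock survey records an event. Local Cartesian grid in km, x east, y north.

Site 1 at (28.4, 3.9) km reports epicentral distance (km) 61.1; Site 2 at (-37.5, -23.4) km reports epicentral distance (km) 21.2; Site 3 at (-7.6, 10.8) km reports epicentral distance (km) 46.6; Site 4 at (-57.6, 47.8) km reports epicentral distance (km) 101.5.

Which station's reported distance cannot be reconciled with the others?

Solve using three stations at a time. Using Site 1, Site 2, Site 3 (subtract circle equations pairwise → linear system) gives (x, y) ≈ (-19.3, -34.3).
Distances from that point to each station vs reported:
  Site 1: calculated 61.1 vs reported 61.1 → residual 0.0 km
  Site 2: calculated 21.3 vs reported 21.2 → residual 0.1 km
  Site 3: calculated 46.6 vs reported 46.6 → residual 0.0 km
  Site 4: calculated 90.6 vs reported 101.5 → residual 10.9 km
Site 1, Site 2, Site 3 are mutually consistent (residuals ≈ 0); Site 4 is off by 10.9 km.

Site 4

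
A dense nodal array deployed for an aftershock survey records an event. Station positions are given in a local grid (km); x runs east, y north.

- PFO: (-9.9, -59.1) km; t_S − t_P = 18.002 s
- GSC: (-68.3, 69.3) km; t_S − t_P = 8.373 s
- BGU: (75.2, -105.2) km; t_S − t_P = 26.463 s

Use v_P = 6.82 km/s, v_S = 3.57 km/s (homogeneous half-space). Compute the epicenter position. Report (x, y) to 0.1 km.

x ≈ -5.9 km, y ≈ 75.7 km

Distance from S−P lag: d = Δt · v_P v_S / (v_P − v_S) = Δt · (6.82·3.57)/(6.82−3.57) ≈ 7.4915·Δt.
So d_PFO = 134.86, d_GSC = 62.73, d_BGU = 198.25 km.
Circle about each station: (x + 9.9)² + (y + 59.1)² = 134.86²; (x + 68.3)² + (y − 69.3)² = 62.73²; (x − 75.2)² + (y + 105.2)² = 198.25².
Subtracting the PFO equation from the GSC and BGU equations removes the quadratic terms:
-116.8 x + 256.8 y = 20128.73
170.2 x − 92.2 y = -7984.58
Solving the 2×2 system: x ≈ -5.9, y ≈ 75.7 km.
Check against PFO (with the unrounded x, y): √((x + 9.9)²+(y + 59.1)²) = 134.86 ≈ 134.86 km. ✓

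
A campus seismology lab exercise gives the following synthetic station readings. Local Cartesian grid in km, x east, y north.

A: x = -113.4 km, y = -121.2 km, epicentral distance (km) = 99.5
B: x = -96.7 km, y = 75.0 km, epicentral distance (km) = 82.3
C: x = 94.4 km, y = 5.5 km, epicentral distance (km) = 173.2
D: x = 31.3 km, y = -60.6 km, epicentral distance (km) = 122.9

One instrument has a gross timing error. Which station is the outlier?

A

Solve using three stations at a time. Using B, C, D (subtract circle equations pairwise → linear system) gives (x, y) ≈ (-78.5, -5.3).
Distances from that point to each station vs reported:
  A: calculated 121.1 vs reported 99.5 → residual 21.6 km
  B: calculated 82.3 vs reported 82.3 → residual 0.0 km
  C: calculated 173.2 vs reported 173.2 → residual 0.0 km
  D: calculated 122.9 vs reported 122.9 → residual 0.0 km
B, C, D are mutually consistent (residuals ≈ 0); A is off by 21.6 km.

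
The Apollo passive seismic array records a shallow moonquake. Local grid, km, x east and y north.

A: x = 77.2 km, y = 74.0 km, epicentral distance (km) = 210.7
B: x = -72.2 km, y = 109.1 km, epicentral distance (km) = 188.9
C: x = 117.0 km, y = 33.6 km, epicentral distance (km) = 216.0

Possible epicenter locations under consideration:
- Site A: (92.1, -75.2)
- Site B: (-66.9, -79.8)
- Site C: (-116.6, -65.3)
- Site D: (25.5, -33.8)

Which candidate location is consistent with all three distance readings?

For each candidate, compare |candidate − station| to the reported distance:
Site A: residuals A 60.8, B 58.0, C 104.4 → max 104.4 km
Site B: residuals A 0.1, B 0.1, C 0.1 → max 0.1 km
Site C: residuals A 28.0, B 8.9, C 37.7 → max 37.7 km
Site D: residuals A 91.1, B 15.8, C 102.4 → max 102.4 km
Only Site B has all residuals ≈ 0.

Site B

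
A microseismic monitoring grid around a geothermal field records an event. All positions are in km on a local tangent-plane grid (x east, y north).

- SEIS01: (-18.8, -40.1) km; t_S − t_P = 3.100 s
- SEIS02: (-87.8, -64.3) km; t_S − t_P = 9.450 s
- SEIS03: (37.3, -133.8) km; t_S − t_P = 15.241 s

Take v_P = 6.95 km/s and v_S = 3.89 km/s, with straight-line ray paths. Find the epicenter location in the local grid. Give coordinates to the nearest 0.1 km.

(-22.0, -12.9)

Distance from S−P lag: d = Δt · v_P v_S / (v_P − v_S) = Δt · (6.95·3.89)/(6.95−3.89) ≈ 8.8351·Δt.
So d_SEIS01 = 27.39, d_SEIS02 = 83.49, d_SEIS03 = 134.66 km.
Circle about each station: (x + 18.8)² + (y + 40.1)² = 27.39²; (x + 87.8)² + (y + 64.3)² = 83.49²; (x − 37.3)² + (y + 133.8)² = 134.66².
Subtracting the SEIS01 equation from the SEIS02 and SEIS03 equations removes the quadratic terms:
-138.0 x − 48.4 y = 3661.51
112.2 x − 187.4 y = -50.82
Solving the 2×2 system: x ≈ -22.0, y ≈ -12.9 km.
Check against SEIS01 (with the unrounded x, y): √((x + 18.8)²+(y + 40.1)²) = 27.38 ≈ 27.39 km. ✓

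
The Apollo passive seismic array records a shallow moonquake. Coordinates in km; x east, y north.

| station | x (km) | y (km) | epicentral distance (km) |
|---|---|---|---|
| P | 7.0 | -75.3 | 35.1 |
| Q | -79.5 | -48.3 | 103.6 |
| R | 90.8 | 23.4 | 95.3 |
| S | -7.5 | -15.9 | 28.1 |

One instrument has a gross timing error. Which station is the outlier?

Solve using three stations at a time. Using P, Q, R (subtract circle equations pairwise → linear system) gives (x, y) ≈ (24.0, -44.6).
Distances from that point to each station vs reported:
  P: calculated 35.1 vs reported 35.1 → residual 0.0 km
  Q: calculated 103.6 vs reported 103.6 → residual 0.0 km
  R: calculated 95.3 vs reported 95.3 → residual 0.0 km
  S: calculated 42.6 vs reported 28.1 → residual 14.5 km
P, Q, R are mutually consistent (residuals ≈ 0); S is off by 14.5 km.

S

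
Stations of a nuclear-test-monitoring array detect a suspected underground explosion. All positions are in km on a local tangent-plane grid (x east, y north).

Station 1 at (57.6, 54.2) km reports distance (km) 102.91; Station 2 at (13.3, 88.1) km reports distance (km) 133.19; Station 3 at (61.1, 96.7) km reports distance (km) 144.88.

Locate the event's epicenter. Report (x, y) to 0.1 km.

(27.8, -44.3)

Circle about each station: (x − 57.6)² + (y − 54.2)² = 102.91²; (x − 13.3)² + (y − 88.1)² = 133.19²; (x − 61.1)² + (y − 96.7)² = 144.88².
Subtracting pairs of circle equations eliminates x²+y² and gives linear equations (the radical axes):
-88.6 x + 67.8 y = -5466.01
7.0 x + 85.0 y = -3571.05
Solving the 2×2 system: x ≈ 27.8, y ≈ -44.3 km.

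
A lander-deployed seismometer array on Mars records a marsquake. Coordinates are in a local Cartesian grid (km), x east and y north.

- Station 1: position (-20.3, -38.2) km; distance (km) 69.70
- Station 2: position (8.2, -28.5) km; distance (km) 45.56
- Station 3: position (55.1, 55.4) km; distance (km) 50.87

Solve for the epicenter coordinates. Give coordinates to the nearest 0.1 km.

Circle about each station: (x + 20.3)² + (y + 38.2)² = 69.70²; (x − 8.2)² + (y + 28.5)² = 45.56²; (x − 55.1)² + (y − 55.4)² = 50.87².
Subtracting the Station 1 equation from the Station 2 and Station 3 equations removes the quadratic terms:
57.0 x + 19.4 y = 1790.54
150.8 x + 187.2 y = 6504.17
Solving the 2×2 system: x ≈ 27.0, y ≈ 13.0 km.

27.0 km east, 13.0 km north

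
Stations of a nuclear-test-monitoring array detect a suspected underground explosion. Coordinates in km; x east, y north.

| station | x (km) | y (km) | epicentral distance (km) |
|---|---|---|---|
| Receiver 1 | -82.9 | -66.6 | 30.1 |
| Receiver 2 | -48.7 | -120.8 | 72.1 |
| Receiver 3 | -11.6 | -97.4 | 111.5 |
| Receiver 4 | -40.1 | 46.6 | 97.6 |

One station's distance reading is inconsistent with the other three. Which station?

Solve using three stations at a time. Using Receiver 1, Receiver 2, Receiver 4 (subtract circle equations pairwise → linear system) gives (x, y) ≈ (-58.2, -49.3).
Distances from that point to each station vs reported:
  Receiver 1: calculated 30.1 vs reported 30.1 → residual 0.0 km
  Receiver 2: calculated 72.1 vs reported 72.1 → residual 0.0 km
  Receiver 3: calculated 67.0 vs reported 111.5 → residual 44.5 km
  Receiver 4: calculated 97.6 vs reported 97.6 → residual 0.0 km
Receiver 1, Receiver 2, Receiver 4 are mutually consistent (residuals ≈ 0); Receiver 3 is off by 44.5 km.

Receiver 3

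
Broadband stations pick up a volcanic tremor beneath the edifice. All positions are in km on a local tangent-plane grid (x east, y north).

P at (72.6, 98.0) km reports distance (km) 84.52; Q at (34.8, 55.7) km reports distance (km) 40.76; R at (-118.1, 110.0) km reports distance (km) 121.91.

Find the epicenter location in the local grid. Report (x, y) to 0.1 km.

Circle about each station: (x − 72.6)² + (y − 98.0)² = 84.52²; (x − 34.8)² + (y − 55.7)² = 40.76²; (x + 118.1)² + (y − 110.0)² = 121.91².
Subtracting pairs of circle equations eliminates x²+y² and gives linear equations (the radical axes):
-75.6 x − 84.6 y = -5078.98
-381.4 x + 24.0 y = 3454.43
Solving the 2×2 system: x ≈ -5.0, y ≈ 64.5 km.
Check against P (with the unrounded x, y): √((x − 72.6)²+(y − 98.0)²) = 84.52 ≈ 84.52 km. ✓

x ≈ -5.0 km, y ≈ 64.5 km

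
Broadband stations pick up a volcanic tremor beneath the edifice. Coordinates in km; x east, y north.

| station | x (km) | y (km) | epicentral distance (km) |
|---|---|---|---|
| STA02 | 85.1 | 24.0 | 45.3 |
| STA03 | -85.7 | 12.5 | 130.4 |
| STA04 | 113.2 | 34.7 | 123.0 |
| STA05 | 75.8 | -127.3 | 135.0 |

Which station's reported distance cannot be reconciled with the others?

STA04

Solve using three stations at a time. Using STA02, STA03, STA05 (subtract circle equations pairwise → linear system) gives (x, y) ≈ (44.4, 4.0).
Distances from that point to each station vs reported:
  STA02: calculated 45.3 vs reported 45.3 → residual 0.0 km
  STA03: calculated 130.4 vs reported 130.4 → residual 0.0 km
  STA04: calculated 75.3 vs reported 123.0 → residual 47.7 km
  STA05: calculated 135.0 vs reported 135.0 → residual 0.0 km
STA02, STA03, STA05 are mutually consistent (residuals ≈ 0); STA04 is off by 47.7 km.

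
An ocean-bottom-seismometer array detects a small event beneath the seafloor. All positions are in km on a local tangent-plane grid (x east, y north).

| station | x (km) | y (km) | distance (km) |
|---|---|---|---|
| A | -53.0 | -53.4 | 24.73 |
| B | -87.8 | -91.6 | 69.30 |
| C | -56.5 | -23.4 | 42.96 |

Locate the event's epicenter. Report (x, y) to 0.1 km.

-28.4 km east, -55.9 km north

Circle about each station: (x + 53.0)² + (y + 53.4)² = 24.73²; (x + 87.8)² + (y + 91.6)² = 69.30²; (x + 56.5)² + (y + 23.4)² = 42.96².
Subtracting the A equation from the B and C equations removes the quadratic terms:
-69.6 x − 76.4 y = 6247.92
-7.0 x + 60.0 y = -3154.74
Solving the 2×2 system: x ≈ -28.4, y ≈ -55.9 km.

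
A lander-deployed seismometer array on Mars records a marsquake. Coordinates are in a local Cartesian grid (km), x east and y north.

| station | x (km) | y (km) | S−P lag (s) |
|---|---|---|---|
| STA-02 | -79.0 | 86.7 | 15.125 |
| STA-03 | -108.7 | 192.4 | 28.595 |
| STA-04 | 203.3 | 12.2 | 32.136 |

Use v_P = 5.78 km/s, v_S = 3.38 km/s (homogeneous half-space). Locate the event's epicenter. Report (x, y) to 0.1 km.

-54.2 km east, -33.9 km north

Distance from S−P lag: d = Δt · v_P v_S / (v_P − v_S) = Δt · (5.78·3.38)/(5.78−3.38) ≈ 8.1402·Δt.
So d_STA-02 = 123.12, d_STA-03 = 232.77, d_STA-04 = 261.59 km.
Circle about each station: (x + 79.0)² + (y − 86.7)² = 123.12²; (x + 108.7)² + (y − 192.4)² = 232.77²; (x − 203.3)² + (y − 12.2)² = 261.59².
Subtracting pairs of circle equations eliminates x²+y² and gives linear equations (the radical axes):
-59.4 x + 211.4 y = -3947.78
564.6 x − 149.0 y = -25548.95
Solving the 2×2 system: x ≈ -54.2, y ≈ -33.9 km.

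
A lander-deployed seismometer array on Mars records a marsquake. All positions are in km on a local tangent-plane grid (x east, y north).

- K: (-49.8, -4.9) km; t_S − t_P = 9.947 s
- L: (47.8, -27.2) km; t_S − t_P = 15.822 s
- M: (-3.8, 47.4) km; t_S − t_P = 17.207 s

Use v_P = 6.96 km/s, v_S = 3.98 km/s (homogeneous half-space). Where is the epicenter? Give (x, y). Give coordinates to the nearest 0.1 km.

Distance from S−P lag: d = Δt · v_P v_S / (v_P − v_S) = Δt · (6.96·3.98)/(6.96−3.98) ≈ 9.2956·Δt.
So d_K = 92.46, d_L = 147.07, d_M = 159.95 km.
Circle about each station: (x + 49.8)² + (y + 4.9)² = 92.46²; (x − 47.8)² + (y + 27.2)² = 147.07²; (x + 3.8)² + (y − 47.4)² = 159.95².
Subtracting the K equation from the L and M equations removes the quadratic terms:
195.2 x − 44.6 y = -12560.10
92.0 x + 104.6 y = -17278.00
Solving the 2×2 system: x ≈ -85.0, y ≈ -90.4 km.

x ≈ -85.0 km, y ≈ -90.4 km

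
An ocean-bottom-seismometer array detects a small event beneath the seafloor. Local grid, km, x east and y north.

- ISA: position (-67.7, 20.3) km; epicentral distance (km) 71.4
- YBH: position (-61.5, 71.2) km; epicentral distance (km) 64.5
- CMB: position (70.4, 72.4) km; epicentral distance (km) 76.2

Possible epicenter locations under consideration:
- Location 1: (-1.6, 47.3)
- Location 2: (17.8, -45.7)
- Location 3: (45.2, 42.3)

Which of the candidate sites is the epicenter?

Location 1

For each candidate, compare |candidate − station| to the reported distance:
Location 1: residuals ISA 0.0, YBH 0.0, CMB 0.0 → max 0.0 km
Location 2: residuals ISA 36.6, YBH 76.8, CMB 53.1 → max 76.8 km
Location 3: residuals ISA 43.6, YBH 46.0, CMB 36.9 → max 46.0 km
Only Location 1 has all residuals ≈ 0.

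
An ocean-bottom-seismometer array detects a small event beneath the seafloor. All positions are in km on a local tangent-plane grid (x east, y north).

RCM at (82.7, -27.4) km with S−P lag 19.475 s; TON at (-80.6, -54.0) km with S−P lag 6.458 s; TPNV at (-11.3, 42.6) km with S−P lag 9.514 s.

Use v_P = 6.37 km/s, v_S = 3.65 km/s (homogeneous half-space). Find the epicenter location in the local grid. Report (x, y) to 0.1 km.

Distance from S−P lag: d = Δt · v_P v_S / (v_P − v_S) = Δt · (6.37·3.65)/(6.37−3.65) ≈ 8.5480·Δt.
So d_RCM = 166.47, d_TON = 55.20, d_TPNV = 81.33 km.
Circle about each station: (x − 82.7)² + (y + 27.4)² = 166.47²; (x + 80.6)² + (y + 54.0)² = 55.20²; (x + 11.3)² + (y − 42.6)² = 81.33².
Subtracting the RCM equation from the TON and TPNV equations removes the quadratic terms:
-326.6 x − 53.2 y = 26487.53
-188.0 x + 140.0 y = 15450.09
Solving the 2×2 system: x ≈ -81.3, y ≈ 1.2 km.
Check against RCM (with the unrounded x, y): √((x − 82.7)²+(y + 27.4)²) = 166.47 ≈ 166.47 km. ✓

(-81.3, 1.2)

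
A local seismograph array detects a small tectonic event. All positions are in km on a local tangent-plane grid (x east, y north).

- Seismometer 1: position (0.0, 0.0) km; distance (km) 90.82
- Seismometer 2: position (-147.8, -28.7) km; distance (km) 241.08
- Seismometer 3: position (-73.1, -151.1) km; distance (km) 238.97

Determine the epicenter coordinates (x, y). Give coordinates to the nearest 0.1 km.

Circle about each station: x² + y² = 90.82²; (x + 147.8)² + (y + 28.7)² = 241.08²; (x + 73.1)² + (y + 151.1)² = 238.97².
Subtracting the Seismometer 1 equation from the Seismometer 2 and Seismometer 3 equations removes the quadratic terms:
-295.6 x − 57.4 y = -27202.76
-146.2 x − 302.2 y = -20683.57
Solving the 2×2 system: x ≈ 86.9, y ≈ 26.4 km.
Check against Seismometer 1 (with the unrounded x, y): √(x²+y²) = 90.82 ≈ 90.82 km. ✓

(86.9, 26.4)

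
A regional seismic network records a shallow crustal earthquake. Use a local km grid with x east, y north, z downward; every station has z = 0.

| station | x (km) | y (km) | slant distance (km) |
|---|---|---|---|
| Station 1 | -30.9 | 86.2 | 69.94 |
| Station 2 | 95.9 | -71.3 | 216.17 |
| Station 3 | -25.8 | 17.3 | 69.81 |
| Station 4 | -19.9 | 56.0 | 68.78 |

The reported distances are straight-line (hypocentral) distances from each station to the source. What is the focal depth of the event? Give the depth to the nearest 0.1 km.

Each station gives a sphere (x−x_i)² + (y−y_i)² + z² = d_i² (stations at z=0).
Subtracting the Station 1 sphere from Station 2 and Station 3: z² cancels, leaving linear equations in x and y:
253.6 x − 315.0 y = -35942.62
10.2 x − 137.8 y = -7402.15
Solving: x ≈ -82.602, y ≈ 47.602 km (keep extra digits for the depth step; rounded: -82.6, 47.6).
Then from the Station 1 sphere: z² = 69.94² − (x + 30.9)² − (y − 86.2)² with x = -82.602, y = 47.602, so z ≈ 26.994 ≈ 27.0 km.

depth ≈ 27.0 km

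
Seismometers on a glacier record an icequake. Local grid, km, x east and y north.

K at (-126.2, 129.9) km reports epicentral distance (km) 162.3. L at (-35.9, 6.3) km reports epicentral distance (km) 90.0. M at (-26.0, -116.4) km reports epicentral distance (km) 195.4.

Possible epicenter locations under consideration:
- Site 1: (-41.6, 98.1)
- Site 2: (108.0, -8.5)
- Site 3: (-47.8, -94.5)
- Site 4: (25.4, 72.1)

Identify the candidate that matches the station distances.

Site 4

For each candidate, compare |candidate − station| to the reported distance:
Site 1: residuals K 71.9, L 2.0, M 19.7 → max 71.9 km
Site 2: residuals K 109.7, L 54.7, M 23.4 → max 109.7 km
Site 3: residuals K 75.4, L 11.5, M 164.5 → max 164.5 km
Site 4: residuals K 0.1, L 0.1, M 0.0 → max 0.1 km
Only Site 4 has all residuals ≈ 0.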